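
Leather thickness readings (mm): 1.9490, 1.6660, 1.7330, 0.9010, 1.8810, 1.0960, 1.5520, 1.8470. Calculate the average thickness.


Formula: Average = sum / n
Substituting: Average = 12.6250 / 8
Result: 1.5781 mm


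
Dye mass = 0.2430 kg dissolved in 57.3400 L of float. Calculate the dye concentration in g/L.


Formula: Conc = dye_mass(kg) / volume(L) * 1000
Substituting: Conc = 0.2430 / 57.3400 * 1000
Result: 4.2379 g/L


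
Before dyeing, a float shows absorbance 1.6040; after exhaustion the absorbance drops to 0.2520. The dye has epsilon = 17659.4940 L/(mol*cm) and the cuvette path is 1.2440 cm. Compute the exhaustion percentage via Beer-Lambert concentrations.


c_initial = A_i / (epsilon * l) = 1.6040 / (17659.4940 * 1.2440) = 7.3014e-05 mol/L
c_final = A_f / (epsilon * l) = 0.2520 / (17659.4940 * 1.2440) = 1.1471e-05 mol/L
Exhaustion = (c_initial - c_final) / c_initial * 100 = (7.3014e-05 - 1.1471e-05) / 7.3014e-05 * 100 = 84.2893 %


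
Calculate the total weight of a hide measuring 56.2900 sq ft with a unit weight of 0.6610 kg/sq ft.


Formula: Weight = area * weight_per_sqft
Substituting: Weight = 56.2900 * 0.6610
Result: 37.2077 kg


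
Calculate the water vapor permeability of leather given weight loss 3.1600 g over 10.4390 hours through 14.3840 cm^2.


Formula: WVP = loss / (area * time)
Substituting: WVP = 3.1600 / (14.3840 * 10.4390)
Result: 0.021045 g/(cm^2*hr)


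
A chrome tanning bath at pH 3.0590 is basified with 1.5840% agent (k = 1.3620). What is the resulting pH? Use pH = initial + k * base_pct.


Formula: pH_final = pH_initial + k * base_pct
Substituting: pH_final = 3.0590 + 1.3620 * 1.5840
Result: 5.2164


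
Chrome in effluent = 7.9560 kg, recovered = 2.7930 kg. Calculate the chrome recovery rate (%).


Formula: Recovery = recovered / input * 100
Substituting: Recovery = 2.7930 / 7.9560 * 100
Result: 35.1056 %


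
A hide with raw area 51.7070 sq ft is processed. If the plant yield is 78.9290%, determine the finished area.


Formula: finished = raw * yield / 100
Substituting: finished = 51.7070 * 78.9290 / 100
Result: 40.8118 sq ft


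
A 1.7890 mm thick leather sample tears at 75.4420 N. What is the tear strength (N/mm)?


Formula: Tear strength = force / thickness
Substituting: Tear strength = 75.4420 / 1.7890
Result: 42.1699 N/mm


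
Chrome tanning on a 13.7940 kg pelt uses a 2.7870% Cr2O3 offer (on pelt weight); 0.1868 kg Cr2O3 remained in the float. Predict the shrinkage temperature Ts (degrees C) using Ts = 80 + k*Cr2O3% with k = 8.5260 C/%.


Offered = pelt * offer_pct / 100 = 13.7940 * 2.7870 / 100 = 0.3844 kg
Uptake = offered - residual = 0.3844 - 0.1868 = 0.1976 kg
Cr2O3% on pelt = uptake / pelt * 100 = 0.1976 / 13.7940 * 100 = 1.4328 %
Ts = 80 + k * Cr2O3% = 80 + 8.5260 * 1.4328 = 92.2160 C


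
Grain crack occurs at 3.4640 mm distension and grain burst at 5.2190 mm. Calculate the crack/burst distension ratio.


Formula: Ratio = crack / burst
Substituting: Ratio = 3.4640 / 5.2190
Result: 0.6637


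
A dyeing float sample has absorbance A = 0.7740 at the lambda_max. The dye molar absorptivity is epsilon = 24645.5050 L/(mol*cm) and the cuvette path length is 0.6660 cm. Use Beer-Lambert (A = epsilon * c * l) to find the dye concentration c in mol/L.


Formula: c = A / (epsilon * l)
Substituting: c = 0.7740 / (24645.5050 * 0.6660)
Result: 4.7155e-05 mol/L


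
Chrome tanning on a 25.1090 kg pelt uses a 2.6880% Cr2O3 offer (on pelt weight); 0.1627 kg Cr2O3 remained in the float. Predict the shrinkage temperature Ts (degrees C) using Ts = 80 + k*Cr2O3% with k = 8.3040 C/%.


Offered = pelt * offer_pct / 100 = 25.1090 * 2.6880 / 100 = 0.6749 kg
Uptake = offered - residual = 0.6749 - 0.1627 = 0.5122 kg
Cr2O3% on pelt = uptake / pelt * 100 = 0.5122 / 25.1090 * 100 = 2.0400 %
Ts = 80 + k * Cr2O3% = 80 + 8.3040 * 2.0400 = 96.9404 C


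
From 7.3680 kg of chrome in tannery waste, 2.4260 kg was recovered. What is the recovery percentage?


Formula: Recovery = recovered / input * 100
Substituting: Recovery = 2.4260 / 7.3680 * 100
Result: 32.9262 %


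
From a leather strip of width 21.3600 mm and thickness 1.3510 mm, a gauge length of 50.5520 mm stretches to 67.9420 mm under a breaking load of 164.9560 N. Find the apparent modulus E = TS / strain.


TS = F / (w * t) = 164.9560 / (21.3600 * 1.3510) = 5.7163 N/mm^2
strain = (Lf - L0) / L0 = (67.9420 - 50.5520) / 50.5520 = 0.3440
E = TS / strain = 5.7163 / 0.3440 = 16.6169 N/mm^2


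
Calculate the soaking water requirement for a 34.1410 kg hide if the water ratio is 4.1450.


Formula: Water = hide_weight * ratio
Substituting: Water = 34.1410 * 4.1450
Result: 141.5144 kg


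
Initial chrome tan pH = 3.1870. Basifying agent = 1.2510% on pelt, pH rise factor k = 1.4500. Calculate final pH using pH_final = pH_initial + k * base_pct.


Formula: pH_final = pH_initial + k * base_pct
Substituting: pH_final = 3.1870 + 1.4500 * 1.2510
Result: 5.0009


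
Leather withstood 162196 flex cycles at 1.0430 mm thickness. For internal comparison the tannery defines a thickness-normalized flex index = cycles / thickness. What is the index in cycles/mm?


Formula: Index = cycles / thickness
Substituting: Index = 162196 / 1.0430
Result: 155509.1083 cycles/mm


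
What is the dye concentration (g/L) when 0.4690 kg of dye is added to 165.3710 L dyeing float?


Formula: Conc = dye_mass(kg) / volume(L) * 1000
Substituting: Conc = 0.4690 / 165.3710 * 1000
Result: 2.8360 g/L


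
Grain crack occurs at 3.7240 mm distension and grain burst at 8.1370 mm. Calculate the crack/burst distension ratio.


Formula: Ratio = crack / burst
Substituting: Ratio = 3.7240 / 8.1370
Result: 0.4577


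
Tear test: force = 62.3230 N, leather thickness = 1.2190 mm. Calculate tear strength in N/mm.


Formula: Tear strength = force / thickness
Substituting: Tear strength = 62.3230 / 1.2190
Result: 51.1263 N/mm


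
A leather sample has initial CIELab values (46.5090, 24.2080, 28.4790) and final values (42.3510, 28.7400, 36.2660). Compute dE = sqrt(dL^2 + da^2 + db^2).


dL = -4.1580, da = 4.5320, db = 7.7870
dE = sqrt((-4.1580)^2 + 4.5320^2 + 7.7870^2) = 9.9230


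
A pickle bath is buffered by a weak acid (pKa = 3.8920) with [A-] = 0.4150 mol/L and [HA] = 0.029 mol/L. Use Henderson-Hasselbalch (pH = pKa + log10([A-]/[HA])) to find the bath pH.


ratio = [A-] / [HA] = 0.4150 / 0.029 = 14.3103
log10(ratio) = 1.1557
pH = pKa + log10(ratio) = 3.8920 + 1.1557 = 5.0477


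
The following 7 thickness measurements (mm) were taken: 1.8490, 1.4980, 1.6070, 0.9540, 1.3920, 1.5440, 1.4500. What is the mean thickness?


Formula: Average = sum / n
Substituting: Average = 10.2940 / 7
Result: 1.4706 mm


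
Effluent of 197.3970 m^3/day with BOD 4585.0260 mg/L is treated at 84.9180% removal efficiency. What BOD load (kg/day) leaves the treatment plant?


Load_in = volume * conc / 1000 = 197.3970 * 4585.0260 / 1000 = 905.0704 kg/day
Removed = Load_in * eff / 100 = 905.0704 * 84.9180 / 100 = 768.5677 kg/day
Load_out = Load_in - Removed = 905.0704 - 768.5677 = 136.5027 kg/day


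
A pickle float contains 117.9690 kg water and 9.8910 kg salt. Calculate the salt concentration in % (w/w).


Formula: Conc = salt / (water + salt) * 100
Substituting: Conc = 9.8910 / (117.9690 + 9.8910) * 100
Result: 7.7358 %


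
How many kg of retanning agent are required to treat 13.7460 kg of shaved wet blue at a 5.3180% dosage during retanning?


Formula: Retan = substrate * pct / 100
Substituting: Retan = 13.7460 * 5.3180 / 100
Result: 0.7310 kg


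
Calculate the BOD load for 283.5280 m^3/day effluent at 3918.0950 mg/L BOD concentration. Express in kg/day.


Formula: BOD_load = volume * conc / 1000
Substituting: BOD_load = 283.5280 * 3918.0950 / 1000
Result: 1110.8896 kg/day


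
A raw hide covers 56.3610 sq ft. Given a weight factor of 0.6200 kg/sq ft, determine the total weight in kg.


Formula: Weight = area * weight_per_sqft
Substituting: Weight = 56.3610 * 0.6200
Result: 34.9438 kg


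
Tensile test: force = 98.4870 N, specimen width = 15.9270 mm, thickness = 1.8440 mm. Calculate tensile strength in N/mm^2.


Formula: TS = force / (width * thickness)
Substituting: TS = 98.4870 / (15.9270 * 1.8440)
Result: 3.3534 N/mm^2


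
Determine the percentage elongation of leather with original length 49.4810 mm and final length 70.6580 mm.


Formula: Elongation = (Lf - L0) / L0 * 100
Substituting: Elongation = (70.6580 - 49.4810) / 49.4810 * 100
Result: 42.7982 %


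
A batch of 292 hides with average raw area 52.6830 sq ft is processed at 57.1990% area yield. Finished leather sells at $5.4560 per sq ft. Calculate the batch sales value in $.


Raw_total = N * avg_area = 292 * 52.6830 = 15383.4360 sq ft
Finished = Raw_total * yield / 100 = 15383.4360 * 57.1990 / 100 = 8799.1716 sq ft
Value = Finished * price = 8799.1716 * 5.4560 = 48008.2800 $


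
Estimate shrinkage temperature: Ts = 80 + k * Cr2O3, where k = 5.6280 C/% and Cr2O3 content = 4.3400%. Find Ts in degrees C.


Formula: Ts = 80 + k * Cr2O3
Substituting: Ts = 80 + 5.6280 * 4.3400
Result: 104.4255 C


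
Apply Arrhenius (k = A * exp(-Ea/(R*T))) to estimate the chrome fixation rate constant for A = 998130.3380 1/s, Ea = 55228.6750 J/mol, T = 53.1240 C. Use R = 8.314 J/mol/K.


T_K = T_C + 273.15 = 53.1240 + 273.15 = 326.2740 K
exponent = -Ea / (R * T_K) = -55228.6750 / (8.314 * 326.2740) = -20.3597
k = A * exp(exponent) = 998130.3380 * exp(-20.3597) = 0.00143571 1/s


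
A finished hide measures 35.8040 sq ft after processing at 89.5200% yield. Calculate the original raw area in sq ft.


Formula: raw = finished * 100 / yield
Substituting: raw = 35.8040 * 100 / 89.5200
Result: 39.9955 sq ft


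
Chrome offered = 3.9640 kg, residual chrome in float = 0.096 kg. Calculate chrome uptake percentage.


Formula: Uptake = (offered - residual) / offered * 100
Substituting: Uptake = (3.9640 - 0.096) / 3.9640 * 100
Result: 97.5782 %


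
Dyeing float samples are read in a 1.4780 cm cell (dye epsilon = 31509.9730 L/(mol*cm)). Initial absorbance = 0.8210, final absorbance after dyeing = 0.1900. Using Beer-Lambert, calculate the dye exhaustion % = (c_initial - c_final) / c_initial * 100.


c_initial = A_i / (epsilon * l) = 0.8210 / (31509.9730 * 1.4780) = 1.7629e-05 mol/L
c_final = A_f / (epsilon * l) = 0.1900 / (31509.9730 * 1.4780) = 4.0797e-06 mol/L
Exhaustion = (c_initial - c_final) / c_initial * 100 = (1.7629e-05 - 4.0797e-06) / 1.7629e-05 * 100 = 76.8575 %


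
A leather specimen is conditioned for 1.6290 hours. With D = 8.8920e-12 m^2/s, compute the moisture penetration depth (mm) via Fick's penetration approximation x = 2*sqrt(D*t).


t = 1.6290 hr * 3600 = 5864.4000 s
D * t = 8.8920e-12 * 5864.4000 = 5.2146e-08
x = 2 * sqrt(D*t) = 2 * sqrt(5.2146e-08) = 4.5671e-04 m = 0.4567 mm


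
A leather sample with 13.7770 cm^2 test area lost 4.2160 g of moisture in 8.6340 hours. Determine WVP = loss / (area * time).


Formula: WVP = loss / (area * time)
Substituting: WVP = 4.2160 / (13.7770 * 8.6340)
Result: 0.0354433 g/(cm^2*hr)


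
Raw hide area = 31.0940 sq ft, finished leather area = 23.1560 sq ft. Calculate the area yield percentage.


Formula: Yield = finished / raw * 100
Substituting: Yield = 23.1560 / 31.0940 * 100
Result: 74.4710 %


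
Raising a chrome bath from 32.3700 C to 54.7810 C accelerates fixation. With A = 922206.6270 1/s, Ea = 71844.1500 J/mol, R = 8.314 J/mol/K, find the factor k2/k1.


T1 = 32.3700 + 273.15 = 305.5200 K; T2 = 54.7810 + 273.15 = 327.9310 K
k1 = A * exp(-Ea/(R*T1)) = 922206.6270 * exp(-71844.1500/(8.314*305.5200)) = 4.7997e-07 1/s
k2 = A * exp(-Ea/(R*T2)) = 922206.6270 * exp(-71844.1500/(8.314*327.9310)) = 3.3165e-06 1/s
k2/k1 = 3.3165e-06 / 4.7997e-07 = 6.9099


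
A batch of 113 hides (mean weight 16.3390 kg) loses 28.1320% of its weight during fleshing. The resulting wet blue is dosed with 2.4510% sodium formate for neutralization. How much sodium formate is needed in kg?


Total_raw = N * avg_wt = 113 * 16.3390 = 1846.3070 kg
Substrate = Total_raw * (1 - loss/100) = 1846.3070 * (1 - 28.1320/100) = 1326.9039 kg
Neutralizer = Substrate * pct / 100 = 1326.9039 * 2.4510 / 100 = 32.5224 kg


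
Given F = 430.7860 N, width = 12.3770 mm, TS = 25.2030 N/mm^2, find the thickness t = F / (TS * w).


Formula: t = F / (TS * w)
Substituting: t = 430.7860 / (25.2030 * 12.3770)
Result: 1.3810 mm


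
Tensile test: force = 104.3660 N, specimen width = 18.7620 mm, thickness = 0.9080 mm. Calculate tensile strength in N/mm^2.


Formula: TS = force / (width * thickness)
Substituting: TS = 104.3660 / (18.7620 * 0.9080)
Result: 6.1262 N/mm^2


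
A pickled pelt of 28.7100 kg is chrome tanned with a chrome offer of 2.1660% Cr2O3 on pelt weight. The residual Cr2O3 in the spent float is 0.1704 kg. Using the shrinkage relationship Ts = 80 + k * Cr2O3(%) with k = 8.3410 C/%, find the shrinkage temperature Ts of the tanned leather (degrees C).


Offered = pelt * offer_pct / 100 = 28.7100 * 2.1660 / 100 = 0.6219 kg
Uptake = offered - residual = 0.6219 - 0.1704 = 0.4515 kg
Cr2O3% on pelt = uptake / pelt * 100 = 0.4515 / 28.7100 * 100 = 1.5725 %
Ts = 80 + k * Cr2O3% = 80 + 8.3410 * 1.5725 = 93.1160 C


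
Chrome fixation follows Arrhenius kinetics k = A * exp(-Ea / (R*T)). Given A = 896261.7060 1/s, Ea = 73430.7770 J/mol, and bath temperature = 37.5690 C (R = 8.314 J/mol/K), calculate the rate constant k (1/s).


T_K = T_C + 273.15 = 37.5690 + 273.15 = 310.7190 K
exponent = -Ea / (R * T_K) = -73430.7770 / (8.314 * 310.7190) = -28.4250
k = A * exp(exponent) = 896261.7060 * exp(-28.4250) = 4.0515e-07 1/s


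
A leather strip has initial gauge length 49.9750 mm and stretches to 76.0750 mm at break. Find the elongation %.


Formula: Elongation = (Lf - L0) / L0 * 100
Substituting: Elongation = (76.0750 - 49.9750) / 49.9750 * 100
Result: 52.2261 %


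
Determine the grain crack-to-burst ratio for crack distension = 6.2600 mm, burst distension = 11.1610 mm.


Formula: Ratio = crack / burst
Substituting: Ratio = 6.2600 / 11.1610
Result: 0.5609


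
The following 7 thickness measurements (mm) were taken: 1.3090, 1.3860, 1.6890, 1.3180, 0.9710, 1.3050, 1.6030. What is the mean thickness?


Formula: Average = sum / n
Substituting: Average = 9.5810 / 7
Result: 1.3687 mm


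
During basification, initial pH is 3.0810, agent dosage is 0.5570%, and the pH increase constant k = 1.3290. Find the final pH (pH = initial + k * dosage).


Formula: pH_final = pH_initial + k * base_pct
Substituting: pH_final = 3.0810 + 1.3290 * 0.5570
Result: 3.8213


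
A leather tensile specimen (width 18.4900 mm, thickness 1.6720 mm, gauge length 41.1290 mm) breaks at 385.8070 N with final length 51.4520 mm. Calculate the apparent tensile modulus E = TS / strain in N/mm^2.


TS = F / (w * t) = 385.8070 / (18.4900 * 1.6720) = 12.4795 N/mm^2
strain = (Lf - L0) / L0 = (51.4520 - 41.1290) / 41.1290 = 0.2510
E = TS / strain = 12.4795 / 0.2510 = 49.7209 N/mm^2


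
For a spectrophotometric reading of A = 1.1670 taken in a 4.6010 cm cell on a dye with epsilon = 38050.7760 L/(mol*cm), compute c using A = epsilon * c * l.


Formula: c = A / (epsilon * l)
Substituting: c = 1.1670 / (38050.7760 * 4.6010)
Result: 6.6658e-06 mol/L


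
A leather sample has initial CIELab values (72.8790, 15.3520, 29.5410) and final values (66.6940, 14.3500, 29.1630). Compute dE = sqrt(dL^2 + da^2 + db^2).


dL = -6.1850, da = -1.0020, db = -0.3780
dE = sqrt((-6.1850)^2 + (-1.0020)^2 + (-0.3780)^2) = 6.2770


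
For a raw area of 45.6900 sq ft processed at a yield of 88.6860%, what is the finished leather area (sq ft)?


Formula: finished = raw * yield / 100
Substituting: finished = 45.6900 * 88.6860 / 100
Result: 40.5206 sq ft


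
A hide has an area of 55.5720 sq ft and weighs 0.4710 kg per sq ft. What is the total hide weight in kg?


Formula: Weight = area * weight_per_sqft
Substituting: Weight = 55.5720 * 0.4710
Result: 26.1744 kg


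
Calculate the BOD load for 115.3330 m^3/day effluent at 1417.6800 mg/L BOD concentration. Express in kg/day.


Formula: BOD_load = volume * conc / 1000
Substituting: BOD_load = 115.3330 * 1417.6800 / 1000
Result: 163.5053 kg/day


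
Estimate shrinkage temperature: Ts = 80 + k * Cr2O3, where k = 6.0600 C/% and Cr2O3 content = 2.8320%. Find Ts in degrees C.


Formula: Ts = 80 + k * Cr2O3
Substituting: Ts = 80 + 6.0600 * 2.8320
Result: 97.1619 C


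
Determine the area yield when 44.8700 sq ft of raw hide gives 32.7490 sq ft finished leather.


Formula: Yield = finished / raw * 100
Substituting: Yield = 32.7490 / 44.8700 * 100
Result: 72.9864 %


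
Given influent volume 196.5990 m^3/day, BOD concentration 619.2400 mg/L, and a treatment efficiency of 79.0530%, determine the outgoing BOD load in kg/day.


Load_in = volume * conc / 1000 = 196.5990 * 619.2400 / 1000 = 121.7420 kg/day
Removed = Load_in * eff / 100 = 121.7420 * 79.0530 / 100 = 96.2407 kg/day
Load_out = Load_in - Removed = 121.7420 - 96.2407 = 25.5013 kg/day


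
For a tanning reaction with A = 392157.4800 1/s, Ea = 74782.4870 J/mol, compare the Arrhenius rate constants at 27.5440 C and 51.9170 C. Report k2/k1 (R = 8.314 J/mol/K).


T1 = 27.5440 + 273.15 = 300.6940 K; T2 = 51.9170 + 273.15 = 325.0670 K
k1 = A * exp(-Ea/(R*T1)) = 392157.4800 * exp(-74782.4870/(8.314*300.6940)) = 4.0018e-08 1/s
k2 = A * exp(-Ea/(R*T2)) = 392157.4800 * exp(-74782.4870/(8.314*325.0670)) = 3.7698e-07 1/s
k2/k1 = 3.7698e-07 / 4.0018e-08 = 9.4202


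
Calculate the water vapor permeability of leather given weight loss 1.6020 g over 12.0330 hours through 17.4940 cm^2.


Formula: WVP = loss / (area * time)
Substituting: WVP = 1.6020 / (17.4940 * 12.0330)
Result: 0.00761026 g/(cm^2*hr)


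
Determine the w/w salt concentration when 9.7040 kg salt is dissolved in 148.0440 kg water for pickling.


Formula: Conc = salt / (water + salt) * 100
Substituting: Conc = 9.7040 / (148.0440 + 9.7040) * 100
Result: 6.1516 %


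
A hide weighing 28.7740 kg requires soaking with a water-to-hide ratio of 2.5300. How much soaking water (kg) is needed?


Formula: Water = hide_weight * ratio
Substituting: Water = 28.7740 * 2.5300
Result: 72.7982 kg


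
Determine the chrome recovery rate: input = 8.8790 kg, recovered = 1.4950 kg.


Formula: Recovery = recovered / input * 100
Substituting: Recovery = 1.4950 / 8.8790 * 100
Result: 16.8375 %


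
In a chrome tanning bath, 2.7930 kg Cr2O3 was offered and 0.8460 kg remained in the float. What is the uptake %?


Formula: Uptake = (offered - residual) / offered * 100
Substituting: Uptake = (2.7930 - 0.8460) / 2.7930 * 100
Result: 69.7100 %


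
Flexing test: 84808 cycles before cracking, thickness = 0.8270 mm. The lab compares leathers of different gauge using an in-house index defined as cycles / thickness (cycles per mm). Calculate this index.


Formula: Index = cycles / thickness
Substituting: Index = 84808 / 0.8270
Result: 102548.9722 cycles/mm


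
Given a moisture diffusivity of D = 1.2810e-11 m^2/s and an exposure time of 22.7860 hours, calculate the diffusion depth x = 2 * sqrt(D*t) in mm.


t = 22.7860 hr * 3600 = 82029.6000 s
D * t = 1.2810e-11 * 82029.6000 = 1.0508e-06
x = 2 * sqrt(D*t) = 2 * sqrt(1.0508e-06) = 0.00205017 m = 2.0502 mm


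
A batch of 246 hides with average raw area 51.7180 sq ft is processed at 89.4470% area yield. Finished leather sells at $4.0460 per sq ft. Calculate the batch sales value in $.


Raw_total = N * avg_area = 246 * 51.7180 = 12722.6280 sq ft
Finished = Raw_total * yield / 100 = 12722.6280 * 89.4470 / 100 = 11380.0091 sq ft
Value = Finished * price = 11380.0091 * 4.0460 = 46043.5167 $


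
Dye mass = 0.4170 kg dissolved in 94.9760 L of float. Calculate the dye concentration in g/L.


Formula: Conc = dye_mass(kg) / volume(L) * 1000
Substituting: Conc = 0.4170 / 94.9760 * 1000
Result: 4.3906 g/L


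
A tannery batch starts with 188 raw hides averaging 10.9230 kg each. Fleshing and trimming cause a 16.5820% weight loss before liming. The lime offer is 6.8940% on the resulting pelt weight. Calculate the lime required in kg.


Total_raw = N * avg_wt = 188 * 10.9230 = 2053.5240 kg
Substrate = Total_raw * (1 - loss/100) = 2053.5240 * (1 - 16.5820/100) = 1713.0087 kg
Lime = Substrate * pct / 100 = 1713.0087 * 6.8940 / 100 = 118.0948 kg


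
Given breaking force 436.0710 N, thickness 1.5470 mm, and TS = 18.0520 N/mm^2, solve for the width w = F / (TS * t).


Formula: w = F / (TS * t)
Substituting: w = 436.0710 / (18.0520 * 1.5470)
Result: 15.6150 mm


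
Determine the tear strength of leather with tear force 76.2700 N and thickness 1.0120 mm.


Formula: Tear strength = force / thickness
Substituting: Tear strength = 76.2700 / 1.0120
Result: 75.3656 N/mm


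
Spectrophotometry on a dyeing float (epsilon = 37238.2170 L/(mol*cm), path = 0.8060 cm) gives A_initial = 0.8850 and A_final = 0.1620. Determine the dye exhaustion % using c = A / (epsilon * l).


c_initial = A_i / (epsilon * l) = 0.8850 / (37238.2170 * 0.8060) = 2.9486e-05 mol/L
c_final = A_f / (epsilon * l) = 0.1620 / (37238.2170 * 0.8060) = 5.3975e-06 mol/L
Exhaustion = (c_initial - c_final) / c_initial * 100 = (2.9486e-05 - 5.3975e-06) / 2.9486e-05 * 100 = 81.6949 %


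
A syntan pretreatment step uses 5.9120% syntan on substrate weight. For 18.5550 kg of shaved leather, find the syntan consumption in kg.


Formula: Syntan = substrate * pct / 100
Substituting: Syntan = 18.5550 * 5.9120 / 100
Result: 1.0970 kg


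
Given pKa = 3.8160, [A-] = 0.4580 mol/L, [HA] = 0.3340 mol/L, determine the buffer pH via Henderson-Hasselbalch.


ratio = [A-] / [HA] = 0.4580 / 0.3340 = 1.3713
log10(ratio) = 0.1371
pH = pKa + log10(ratio) = 3.8160 + 0.1371 = 3.9531


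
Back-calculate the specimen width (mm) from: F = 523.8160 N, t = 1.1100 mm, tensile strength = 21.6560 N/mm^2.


Formula: w = F / (TS * t)
Substituting: w = 523.8160 / (21.6560 * 1.1100)
Result: 21.7910 mm


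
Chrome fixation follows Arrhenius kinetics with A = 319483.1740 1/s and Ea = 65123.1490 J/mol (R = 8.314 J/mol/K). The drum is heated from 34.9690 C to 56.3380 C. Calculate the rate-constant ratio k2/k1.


T1 = 34.9690 + 273.15 = 308.1190 K; T2 = 56.3380 + 273.15 = 329.4880 K
k1 = A * exp(-Ea/(R*T1)) = 319483.1740 * exp(-65123.1490/(8.314*308.1190)) = 2.9099e-06 1/s
k2 = A * exp(-Ea/(R*T2)) = 319483.1740 * exp(-65123.1490/(8.314*329.4880)) = 1.5133e-05 1/s
k2/k1 = 1.5133e-05 / 2.9099e-06 = 5.2004


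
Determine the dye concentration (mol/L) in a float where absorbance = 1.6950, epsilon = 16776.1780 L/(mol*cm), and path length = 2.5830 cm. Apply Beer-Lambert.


Formula: c = A / (epsilon * l)
Substituting: c = 1.6950 / (16776.1780 * 2.5830)
Result: 3.9116e-05 mol/L


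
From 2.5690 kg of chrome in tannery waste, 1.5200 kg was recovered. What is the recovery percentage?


Formula: Recovery = recovered / input * 100
Substituting: Recovery = 1.5200 / 2.5690 * 100
Result: 59.1670 %


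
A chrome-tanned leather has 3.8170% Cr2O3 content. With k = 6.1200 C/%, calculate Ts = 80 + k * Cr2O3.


Formula: Ts = 80 + k * Cr2O3
Substituting: Ts = 80 + 6.1200 * 3.8170
Result: 103.3600 C


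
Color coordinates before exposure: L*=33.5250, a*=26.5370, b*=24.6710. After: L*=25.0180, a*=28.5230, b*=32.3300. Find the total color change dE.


dL = -8.5070, da = 1.9860, db = 7.6590
dE = sqrt((-8.5070)^2 + 1.9860^2 + 7.6590^2) = 11.6178


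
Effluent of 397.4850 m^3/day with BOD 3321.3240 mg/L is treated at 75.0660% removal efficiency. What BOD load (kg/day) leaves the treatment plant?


Load_in = volume * conc / 1000 = 397.4850 * 3321.3240 / 1000 = 1320.1765 kg/day
Removed = Load_in * eff / 100 = 1320.1765 * 75.0660 / 100 = 991.0037 kg/day
Load_out = Load_in - Removed = 1320.1765 - 991.0037 = 329.1728 kg/day


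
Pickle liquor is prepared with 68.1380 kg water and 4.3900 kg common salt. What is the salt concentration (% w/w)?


Formula: Conc = salt / (water + salt) * 100
Substituting: Conc = 4.3900 / (68.1380 + 4.3900) * 100
Result: 6.0528 %


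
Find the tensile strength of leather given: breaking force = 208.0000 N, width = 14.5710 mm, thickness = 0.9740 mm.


Formula: TS = force / (width * thickness)
Substituting: TS = 208.0000 / (14.5710 * 0.9740)
Result: 14.6560 N/mm^2


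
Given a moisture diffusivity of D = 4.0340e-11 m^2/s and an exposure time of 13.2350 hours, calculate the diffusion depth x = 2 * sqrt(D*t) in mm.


t = 13.2350 hr * 3600 = 47646.0000 s
D * t = 4.0340e-11 * 47646.0000 = 1.9220e-06
x = 2 * sqrt(D*t) = 2 * sqrt(1.9220e-06) = 0.00277275 m = 2.7728 mm


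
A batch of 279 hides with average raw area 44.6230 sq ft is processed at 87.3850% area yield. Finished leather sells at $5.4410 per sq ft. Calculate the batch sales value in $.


Raw_total = N * avg_area = 279 * 44.6230 = 12449.8170 sq ft
Finished = Raw_total * yield / 100 = 12449.8170 * 87.3850 / 100 = 10879.2726 sq ft
Value = Finished * price = 10879.2726 * 5.4410 = 59194.1221 $


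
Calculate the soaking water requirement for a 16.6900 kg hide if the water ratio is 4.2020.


Formula: Water = hide_weight * ratio
Substituting: Water = 16.6900 * 4.2020
Result: 70.1314 kg


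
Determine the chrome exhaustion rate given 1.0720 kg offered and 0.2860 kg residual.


Formula: Uptake = (offered - residual) / offered * 100
Substituting: Uptake = (1.0720 - 0.2860) / 1.0720 * 100
Result: 73.3209 %


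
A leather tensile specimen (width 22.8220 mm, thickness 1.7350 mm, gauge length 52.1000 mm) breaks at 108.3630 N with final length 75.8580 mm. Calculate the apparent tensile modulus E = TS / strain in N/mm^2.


TS = F / (w * t) = 108.3630 / (22.8220 * 1.7350) = 2.7367 N/mm^2
strain = (Lf - L0) / L0 = (75.8580 - 52.1000) / 52.1000 = 0.4560
E = TS / strain = 2.7367 / 0.4560 = 6.0014 N/mm^2


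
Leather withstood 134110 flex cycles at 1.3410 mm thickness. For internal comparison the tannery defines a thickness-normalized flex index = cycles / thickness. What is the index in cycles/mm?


Formula: Index = cycles / thickness
Substituting: Index = 134110 / 1.3410
Result: 100007.4571 cycles/mm


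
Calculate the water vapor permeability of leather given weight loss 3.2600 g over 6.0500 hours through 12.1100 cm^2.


Formula: WVP = loss / (area * time)
Substituting: WVP = 3.2600 / (12.1100 * 6.0500)
Result: 0.0444957 g/(cm^2*hr)


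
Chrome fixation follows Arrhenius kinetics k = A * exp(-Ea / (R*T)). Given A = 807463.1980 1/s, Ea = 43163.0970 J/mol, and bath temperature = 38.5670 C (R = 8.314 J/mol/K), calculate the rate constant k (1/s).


T_K = T_C + 273.15 = 38.5670 + 273.15 = 311.7170 K
exponent = -Ea / (R * T_K) = -43163.0970 / (8.314 * 311.7170) = -16.6549
k = A * exp(exponent) = 807463.1980 * exp(-16.6549) = 0.0472053 1/s


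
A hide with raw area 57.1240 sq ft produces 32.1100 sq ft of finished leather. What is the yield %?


Formula: Yield = finished / raw * 100
Substituting: Yield = 32.1100 / 57.1240 * 100
Result: 56.2110 %


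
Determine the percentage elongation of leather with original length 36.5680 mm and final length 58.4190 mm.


Formula: Elongation = (Lf - L0) / L0 * 100
Substituting: Elongation = (58.4190 - 36.5680) / 36.5680 * 100
Result: 59.7544 %


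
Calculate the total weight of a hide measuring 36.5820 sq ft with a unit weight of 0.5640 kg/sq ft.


Formula: Weight = area * weight_per_sqft
Substituting: Weight = 36.5820 * 0.5640
Result: 20.6322 kg


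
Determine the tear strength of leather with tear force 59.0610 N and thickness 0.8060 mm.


Formula: Tear strength = force / thickness
Substituting: Tear strength = 59.0610 / 0.8060
Result: 73.2767 N/mm


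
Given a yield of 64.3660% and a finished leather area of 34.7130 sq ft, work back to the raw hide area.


Formula: raw = finished * 100 / yield
Substituting: raw = 34.7130 * 100 / 64.3660
Result: 53.9306 sq ft


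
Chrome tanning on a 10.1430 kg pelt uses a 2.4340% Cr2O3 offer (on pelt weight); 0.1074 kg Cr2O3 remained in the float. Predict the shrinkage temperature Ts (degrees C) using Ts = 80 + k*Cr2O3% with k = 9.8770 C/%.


Offered = pelt * offer_pct / 100 = 10.1430 * 2.4340 / 100 = 0.2469 kg
Uptake = offered - residual = 0.2469 - 0.1074 = 0.1395 kg
Cr2O3% on pelt = uptake / pelt * 100 = 0.1395 / 10.1430 * 100 = 1.3751 %
Ts = 80 + k * Cr2O3% = 80 + 9.8770 * 1.3751 = 93.5823 C


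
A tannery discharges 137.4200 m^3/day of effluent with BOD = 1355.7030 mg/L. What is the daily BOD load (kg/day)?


Formula: BOD_load = volume * conc / 1000
Substituting: BOD_load = 137.4200 * 1355.7030 / 1000
Result: 186.3007 kg/day


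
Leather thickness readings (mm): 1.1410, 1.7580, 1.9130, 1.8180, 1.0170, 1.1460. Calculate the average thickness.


Formula: Average = sum / n
Substituting: Average = 8.7930 / 6
Result: 1.4655 mm


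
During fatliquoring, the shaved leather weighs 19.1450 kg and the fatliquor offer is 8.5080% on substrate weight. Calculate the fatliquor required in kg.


Formula: Fat = substrate * pct / 100
Substituting: Fat = 19.1450 * 8.5080 / 100
Result: 1.6289 kg


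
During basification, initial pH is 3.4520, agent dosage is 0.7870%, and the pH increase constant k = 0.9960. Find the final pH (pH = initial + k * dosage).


Formula: pH_final = pH_initial + k * base_pct
Substituting: pH_final = 3.4520 + 0.9960 * 0.7870
Result: 4.2359


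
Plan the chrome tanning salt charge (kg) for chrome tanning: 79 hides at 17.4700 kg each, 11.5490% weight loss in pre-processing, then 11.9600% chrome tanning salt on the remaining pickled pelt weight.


Total_raw = N * avg_wt = 79 * 17.4700 = 1380.1300 kg
Substrate = Total_raw * (1 - loss/100) = 1380.1300 * (1 - 11.5490/100) = 1220.7388 kg
Chrome = Substrate * pct / 100 = 1220.7388 * 11.9600 / 100 = 146.0004 kg


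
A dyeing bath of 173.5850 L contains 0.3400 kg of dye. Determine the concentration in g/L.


Formula: Conc = dye_mass(kg) / volume(L) * 1000
Substituting: Conc = 0.3400 / 173.5850 * 1000
Result: 1.9587 g/L


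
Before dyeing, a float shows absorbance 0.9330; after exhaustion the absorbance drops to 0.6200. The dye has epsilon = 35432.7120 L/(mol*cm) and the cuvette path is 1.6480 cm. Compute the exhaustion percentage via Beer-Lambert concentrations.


c_initial = A_i / (epsilon * l) = 0.9330 / (35432.7120 * 1.6480) = 1.5978e-05 mol/L
c_final = A_f / (epsilon * l) = 0.6200 / (35432.7120 * 1.6480) = 1.0618e-05 mol/L
Exhaustion = (c_initial - c_final) / c_initial * 100 = (1.5978e-05 - 1.0618e-05) / 1.5978e-05 * 100 = 33.5477 %


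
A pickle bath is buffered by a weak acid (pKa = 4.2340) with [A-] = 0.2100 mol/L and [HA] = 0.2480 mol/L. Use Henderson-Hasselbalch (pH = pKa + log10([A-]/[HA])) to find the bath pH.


ratio = [A-] / [HA] = 0.2100 / 0.2480 = 0.8468
log10(ratio) = -0.0722324
pH = pKa + log10(ratio) = 4.2340 - 0.0722324 = 4.1618


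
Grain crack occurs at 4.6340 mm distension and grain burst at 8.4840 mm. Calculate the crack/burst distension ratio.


Formula: Ratio = crack / burst
Substituting: Ratio = 4.6340 / 8.4840
Result: 0.5462


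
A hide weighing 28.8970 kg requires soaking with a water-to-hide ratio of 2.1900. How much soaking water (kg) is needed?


Formula: Water = hide_weight * ratio
Substituting: Water = 28.8970 * 2.1900
Result: 63.2844 kg


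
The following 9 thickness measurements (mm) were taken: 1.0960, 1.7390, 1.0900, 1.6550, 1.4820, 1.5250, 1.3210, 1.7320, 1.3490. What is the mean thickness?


Formula: Average = sum / n
Substituting: Average = 12.9890 / 9
Result: 1.4432 mm


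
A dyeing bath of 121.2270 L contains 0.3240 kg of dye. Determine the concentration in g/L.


Formula: Conc = dye_mass(kg) / volume(L) * 1000
Substituting: Conc = 0.3240 / 121.2270 * 1000
Result: 2.6727 g/L


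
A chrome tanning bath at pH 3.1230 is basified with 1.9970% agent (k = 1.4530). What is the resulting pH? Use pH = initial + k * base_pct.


Formula: pH_final = pH_initial + k * base_pct
Substituting: pH_final = 3.1230 + 1.4530 * 1.9970
Result: 6.0246


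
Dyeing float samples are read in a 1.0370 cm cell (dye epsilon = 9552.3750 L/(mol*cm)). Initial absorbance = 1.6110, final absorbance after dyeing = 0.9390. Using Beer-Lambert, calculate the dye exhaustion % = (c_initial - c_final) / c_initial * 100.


c_initial = A_i / (epsilon * l) = 1.6110 / (9552.3750 * 1.0370) = 1.6263e-04 mol/L
c_final = A_f / (epsilon * l) = 0.9390 / (9552.3750 * 1.0370) = 9.4793e-05 mol/L
Exhaustion = (c_initial - c_final) / c_initial * 100 = (1.6263e-04 - 9.4793e-05) / 1.6263e-04 * 100 = 41.7132 %


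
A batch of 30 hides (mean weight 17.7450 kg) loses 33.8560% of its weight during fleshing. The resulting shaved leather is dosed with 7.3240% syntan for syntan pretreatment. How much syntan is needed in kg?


Total_raw = N * avg_wt = 30 * 17.7450 = 532.3500 kg
Substrate = Total_raw * (1 - loss/100) = 532.3500 * (1 - 33.8560/100) = 352.1176 kg
Syntan = Substrate * pct / 100 = 352.1176 * 7.3240 / 100 = 25.7891 kg


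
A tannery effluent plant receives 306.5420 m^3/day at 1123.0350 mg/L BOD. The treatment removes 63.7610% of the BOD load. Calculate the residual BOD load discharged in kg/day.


Load_in = volume * conc / 1000 = 306.5420 * 1123.0350 / 1000 = 344.2574 kg/day
Removed = Load_in * eff / 100 = 344.2574 * 63.7610 / 100 = 219.5020 kg/day
Load_out = Load_in - Removed = 344.2574 - 219.5020 = 124.7554 kg/day


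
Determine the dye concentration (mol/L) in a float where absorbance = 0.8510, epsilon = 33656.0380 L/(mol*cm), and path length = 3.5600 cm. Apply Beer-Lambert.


Formula: c = A / (epsilon * l)
Substituting: c = 0.8510 / (33656.0380 * 3.5600)
Result: 7.1026e-06 mol/L


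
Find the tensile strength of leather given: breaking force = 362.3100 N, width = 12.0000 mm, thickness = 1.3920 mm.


Formula: TS = force / (width * thickness)
Substituting: TS = 362.3100 / (12.0000 * 1.3920)
Result: 21.6900 N/mm^2


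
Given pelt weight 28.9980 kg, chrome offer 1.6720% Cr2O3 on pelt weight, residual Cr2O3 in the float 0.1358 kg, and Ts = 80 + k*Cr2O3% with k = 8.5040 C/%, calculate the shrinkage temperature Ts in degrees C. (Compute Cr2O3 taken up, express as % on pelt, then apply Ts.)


Offered = pelt * offer_pct / 100 = 28.9980 * 1.6720 / 100 = 0.4848 kg
Uptake = offered - residual = 0.4848 - 0.1358 = 0.3490 kg
Cr2O3% on pelt = uptake / pelt * 100 = 0.3490 / 28.9980 * 100 = 1.2037 %
Ts = 80 + k * Cr2O3% = 80 + 8.5040 * 1.2037 = 90.2362 C


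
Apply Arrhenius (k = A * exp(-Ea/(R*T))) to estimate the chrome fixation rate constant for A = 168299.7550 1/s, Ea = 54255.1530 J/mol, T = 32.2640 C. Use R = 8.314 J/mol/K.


T_K = T_C + 273.15 = 32.2640 + 273.15 = 305.4140 K
exponent = -Ea / (R * T_K) = -54255.1530 / (8.314 * 305.4140) = -21.3669
k = A * exp(exponent) = 168299.7550 * exp(-21.3669) = 8.8419e-05 1/s


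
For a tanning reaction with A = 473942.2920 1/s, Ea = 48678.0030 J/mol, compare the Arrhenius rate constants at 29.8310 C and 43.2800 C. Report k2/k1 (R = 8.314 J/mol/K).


T1 = 29.8310 + 273.15 = 302.9810 K; T2 = 43.2800 + 273.15 = 316.4300 K
k1 = A * exp(-Ea/(R*T1)) = 473942.2920 * exp(-48678.0030/(8.314*302.9810)) = 0.00191964 1/s
k2 = A * exp(-Ea/(R*T2)) = 473942.2920 * exp(-48678.0030/(8.314*316.4300)) = 0.00436436 1/s
k2/k1 = 0.00436436 / 0.00191964 = 2.2735


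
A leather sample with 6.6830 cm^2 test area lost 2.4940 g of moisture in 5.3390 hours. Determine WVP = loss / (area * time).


Formula: WVP = loss / (area * time)
Substituting: WVP = 2.4940 / (6.6830 * 5.3390)
Result: 0.0698981 g/(cm^2*hr)


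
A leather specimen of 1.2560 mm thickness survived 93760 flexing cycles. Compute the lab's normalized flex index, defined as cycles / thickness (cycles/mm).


Formula: Index = cycles / thickness
Substituting: Index = 93760 / 1.2560
Result: 74649.6815 cycles/mm


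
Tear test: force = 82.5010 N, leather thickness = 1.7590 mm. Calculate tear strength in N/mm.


Formula: Tear strength = force / thickness
Substituting: Tear strength = 82.5010 / 1.7590
Result: 46.9022 N/mm


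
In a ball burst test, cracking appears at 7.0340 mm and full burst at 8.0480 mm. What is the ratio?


Formula: Ratio = crack / burst
Substituting: Ratio = 7.0340 / 8.0480
Result: 0.8740


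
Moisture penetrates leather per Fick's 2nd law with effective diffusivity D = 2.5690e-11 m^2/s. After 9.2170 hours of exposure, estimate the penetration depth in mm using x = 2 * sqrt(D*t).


t = 9.2170 hr * 3600 = 33181.2000 s
D * t = 2.5690e-11 * 33181.2000 = 8.5243e-07
x = 2 * sqrt(D*t) = 2 * sqrt(8.5243e-07) = 0.00184654 m = 1.8465 mm


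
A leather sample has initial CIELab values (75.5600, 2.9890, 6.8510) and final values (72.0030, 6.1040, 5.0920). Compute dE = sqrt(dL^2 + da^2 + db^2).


dL = -3.5570, da = 3.1150, db = -1.7590
dE = sqrt((-3.5570)^2 + 3.1150^2 + (-1.7590)^2) = 5.0448


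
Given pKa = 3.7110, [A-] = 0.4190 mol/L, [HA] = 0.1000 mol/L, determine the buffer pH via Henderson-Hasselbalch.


ratio = [A-] / [HA] = 0.4190 / 0.1000 = 4.1900
log10(ratio) = 0.6222
pH = pKa + log10(ratio) = 3.7110 + 0.6222 = 4.3332


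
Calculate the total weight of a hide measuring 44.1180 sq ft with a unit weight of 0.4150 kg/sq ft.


Formula: Weight = area * weight_per_sqft
Substituting: Weight = 44.1180 * 0.4150
Result: 18.3090 kg


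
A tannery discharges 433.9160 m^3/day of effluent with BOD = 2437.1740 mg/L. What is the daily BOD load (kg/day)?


Formula: BOD_load = volume * conc / 1000
Substituting: BOD_load = 433.9160 * 2437.1740 / 1000
Result: 1057.5288 kg/day


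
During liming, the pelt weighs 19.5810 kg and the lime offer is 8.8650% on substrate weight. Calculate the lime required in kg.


Formula: Lime = substrate * pct / 100
Substituting: Lime = 19.5810 * 8.8650 / 100
Result: 1.7359 kg


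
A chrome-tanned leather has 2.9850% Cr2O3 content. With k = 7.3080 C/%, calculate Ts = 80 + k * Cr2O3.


Formula: Ts = 80 + k * Cr2O3
Substituting: Ts = 80 + 7.3080 * 2.9850
Result: 101.8144 C


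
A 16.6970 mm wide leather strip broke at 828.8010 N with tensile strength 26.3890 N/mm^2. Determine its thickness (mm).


Formula: t = F / (TS * w)
Substituting: t = 828.8010 / (26.3890 * 16.6970)
Result: 1.8810 mm


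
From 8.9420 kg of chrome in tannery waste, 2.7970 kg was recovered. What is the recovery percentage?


Formula: Recovery = recovered / input * 100
Substituting: Recovery = 2.7970 / 8.9420 * 100
Result: 31.2794 %


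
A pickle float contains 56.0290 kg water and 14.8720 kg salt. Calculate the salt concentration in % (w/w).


Formula: Conc = salt / (water + salt) * 100
Substituting: Conc = 14.8720 / (56.0290 + 14.8720) * 100
Result: 20.9757 %


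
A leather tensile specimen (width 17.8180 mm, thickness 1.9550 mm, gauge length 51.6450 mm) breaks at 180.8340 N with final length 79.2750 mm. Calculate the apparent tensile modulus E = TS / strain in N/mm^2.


TS = F / (w * t) = 180.8340 / (17.8180 * 1.9550) = 5.1913 N/mm^2
strain = (Lf - L0) / L0 = (79.2750 - 51.6450) / 51.6450 = 0.5350
E = TS / strain = 5.1913 / 0.5350 = 9.7034 N/mm^2


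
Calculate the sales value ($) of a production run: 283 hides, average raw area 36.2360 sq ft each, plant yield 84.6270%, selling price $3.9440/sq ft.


Raw_total = N * avg_area = 283 * 36.2360 = 10254.7880 sq ft
Finished = Raw_total * yield / 100 = 10254.7880 * 84.6270 / 100 = 8678.3194 sq ft
Value = Finished * price = 8678.3194 * 3.9440 = 34227.2919 $


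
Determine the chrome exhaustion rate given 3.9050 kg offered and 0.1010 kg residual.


Formula: Uptake = (offered - residual) / offered * 100
Substituting: Uptake = (3.9050 - 0.1010) / 3.9050 * 100
Result: 97.4136 %


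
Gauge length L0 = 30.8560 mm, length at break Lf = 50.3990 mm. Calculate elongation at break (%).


Formula: Elongation = (Lf - L0) / L0 * 100
Substituting: Elongation = (50.3990 - 30.8560) / 30.8560 * 100
Result: 63.3361 %
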